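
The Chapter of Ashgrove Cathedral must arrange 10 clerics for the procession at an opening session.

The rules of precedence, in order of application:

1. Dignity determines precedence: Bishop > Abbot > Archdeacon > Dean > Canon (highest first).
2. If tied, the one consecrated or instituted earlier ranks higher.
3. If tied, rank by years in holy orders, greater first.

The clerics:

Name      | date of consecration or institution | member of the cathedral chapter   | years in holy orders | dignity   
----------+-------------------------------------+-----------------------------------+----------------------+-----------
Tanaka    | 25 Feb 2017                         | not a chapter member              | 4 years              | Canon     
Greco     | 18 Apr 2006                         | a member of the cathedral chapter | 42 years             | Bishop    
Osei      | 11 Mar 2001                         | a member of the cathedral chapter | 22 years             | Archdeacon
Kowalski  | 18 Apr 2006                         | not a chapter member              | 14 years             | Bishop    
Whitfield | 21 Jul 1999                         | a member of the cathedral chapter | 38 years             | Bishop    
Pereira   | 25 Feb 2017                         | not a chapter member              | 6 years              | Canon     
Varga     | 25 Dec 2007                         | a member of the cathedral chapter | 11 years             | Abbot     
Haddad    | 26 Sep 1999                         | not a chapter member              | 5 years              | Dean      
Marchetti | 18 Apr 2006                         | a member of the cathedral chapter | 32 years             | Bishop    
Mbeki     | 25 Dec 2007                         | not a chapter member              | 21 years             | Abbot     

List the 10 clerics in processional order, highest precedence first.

By dignity: Whitfield, Greco, Marchetti and Kowalski (Bishop); then Mbeki and Varga (Abbot); then Osei (Archdeacon); then Haddad (Dean); then Pereira and Tanaka (Canon).
Among Whitfield, Greco, Marchetti and Kowalski, by date of consecration or institution (earlier first): Whitfield (21 Jul 1999) before Greco, Marchetti and Kowalski (18 Apr 2006).
Among Greco, Marchetti and Kowalski, by years in holy orders (higher first): Greco (42 years) before Marchetti (32 years) before Kowalski (14 years).
Mbeki and Varga both have date of consecration or institution 25 Dec 2007, so the next rule applies.
Among Mbeki and Varga, by years in holy orders (higher first): Mbeki (21 years) before Varga (11 years).
Pereira and Tanaka both have date of consecration or institution 25 Feb 2017, so the next rule applies.
Among Pereira and Tanaka, by years in holy orders (higher first): Pereira (6 years) before Tanaka (4 years).
Full order: Whitfield, Greco, Marchetti, Kowalski, Mbeki, Varga, Osei, Haddad, Pereira, Tanaka.

Whitfield, Greco, Marchetti, Kowalski, Mbeki, Varga, Osei, Haddad, Pereira, Tanaka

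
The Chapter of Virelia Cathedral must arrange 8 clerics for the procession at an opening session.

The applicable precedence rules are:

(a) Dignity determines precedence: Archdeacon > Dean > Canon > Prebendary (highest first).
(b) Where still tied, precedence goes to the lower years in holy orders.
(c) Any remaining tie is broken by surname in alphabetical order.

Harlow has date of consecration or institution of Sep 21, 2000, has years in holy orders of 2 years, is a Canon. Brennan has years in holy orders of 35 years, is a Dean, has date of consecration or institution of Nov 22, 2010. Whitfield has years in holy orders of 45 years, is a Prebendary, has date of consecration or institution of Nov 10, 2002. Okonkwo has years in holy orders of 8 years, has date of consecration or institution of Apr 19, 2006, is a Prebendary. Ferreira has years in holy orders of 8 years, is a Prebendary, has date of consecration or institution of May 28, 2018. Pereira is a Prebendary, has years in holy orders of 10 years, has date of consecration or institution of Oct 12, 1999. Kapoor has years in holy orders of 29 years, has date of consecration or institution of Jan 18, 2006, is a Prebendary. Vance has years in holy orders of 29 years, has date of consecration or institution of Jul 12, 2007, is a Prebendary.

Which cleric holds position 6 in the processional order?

Kapoor

By dignity: Brennan (Dean); then Harlow (Canon); then Ferreira, Okonkwo, Pereira, Kapoor, Vance and Whitfield (Prebendary).
Among Ferreira, Okonkwo, Pereira, Kapoor, Vance and Whitfield, by years in holy orders (lower first): Ferreira and Okonkwo (8 years) before Pereira (10 years) before Kapoor and Vance (29 years) before Whitfield (45 years).
Among Ferreira and Okonkwo, alphabetically by surname: Ferreira before Okonkwo.
Among Kapoor and Vance, alphabetically by surname: Kapoor before Vance.
Order: Brennan, Harlow, Ferreira, Okonkwo, Pereira, Kapoor, Vance, Whitfield.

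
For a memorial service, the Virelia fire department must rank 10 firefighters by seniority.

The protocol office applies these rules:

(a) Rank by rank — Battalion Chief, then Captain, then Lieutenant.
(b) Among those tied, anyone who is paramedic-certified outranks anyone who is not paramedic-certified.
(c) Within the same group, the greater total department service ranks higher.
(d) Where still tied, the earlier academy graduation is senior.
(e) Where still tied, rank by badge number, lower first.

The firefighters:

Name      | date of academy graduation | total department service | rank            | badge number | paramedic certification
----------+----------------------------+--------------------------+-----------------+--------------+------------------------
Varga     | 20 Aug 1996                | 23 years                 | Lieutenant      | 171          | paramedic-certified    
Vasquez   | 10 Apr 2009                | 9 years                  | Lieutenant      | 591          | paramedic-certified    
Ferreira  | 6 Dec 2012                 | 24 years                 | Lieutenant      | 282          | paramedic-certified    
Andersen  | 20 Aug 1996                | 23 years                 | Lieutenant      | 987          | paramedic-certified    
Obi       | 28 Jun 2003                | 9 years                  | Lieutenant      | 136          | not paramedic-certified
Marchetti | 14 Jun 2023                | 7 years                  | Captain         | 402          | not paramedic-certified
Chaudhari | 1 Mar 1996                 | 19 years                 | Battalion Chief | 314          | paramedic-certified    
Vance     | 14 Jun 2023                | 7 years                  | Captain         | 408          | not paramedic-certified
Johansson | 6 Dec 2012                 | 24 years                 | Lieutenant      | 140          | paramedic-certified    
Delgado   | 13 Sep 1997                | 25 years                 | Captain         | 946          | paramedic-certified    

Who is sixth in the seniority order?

By rank: Chaudhari (Battalion Chief); then Delgado, Marchetti and Vance (Captain); then Johansson, Ferreira, Varga, Andersen, Vasquez and Obi (Lieutenant).
Among Delgado, Marchetti and Vance, paramedic-certified before not paramedic-certified: Delgado (paramedic-certified) before Marchetti and Vance (not paramedic-certified).
Marchetti and Vance both have total department service 7 years, so the next rule applies.
Marchetti and Vance both have date of academy graduation 14 Jun 2023, so the next rule applies.
Among Marchetti and Vance, by badge number (lower first): Marchetti (402) before Vance (408).
Among Johansson, Ferreira, Varga, Andersen, Vasquez and Obi, paramedic-certified before not paramedic-certified: Johansson, Ferreira, Varga, Andersen and Vasquez (paramedic-certified) before Obi (not paramedic-certified).
Among Johansson, Ferreira, Varga, Andersen and Vasquez, by total department service (higher first): Johansson and Ferreira (24 years) before Varga and Andersen (23 years) before Vasquez (9 years).
Johansson and Ferreira both have date of academy graduation 6 Dec 2012, so the next rule applies.
Among Johansson and Ferreira, by badge number (lower first): Johansson (140) before Ferreira (282).
Varga and Andersen both have date of academy graduation 20 Aug 1996, so the next rule applies.
Among Varga and Andersen, by badge number (lower first): Varga (171) before Andersen (987).
Order: Chaudhari, Delgado, Marchetti, Vance, Johansson, Ferreira, Varga, Andersen, Vasquez, Obi.

Ferreira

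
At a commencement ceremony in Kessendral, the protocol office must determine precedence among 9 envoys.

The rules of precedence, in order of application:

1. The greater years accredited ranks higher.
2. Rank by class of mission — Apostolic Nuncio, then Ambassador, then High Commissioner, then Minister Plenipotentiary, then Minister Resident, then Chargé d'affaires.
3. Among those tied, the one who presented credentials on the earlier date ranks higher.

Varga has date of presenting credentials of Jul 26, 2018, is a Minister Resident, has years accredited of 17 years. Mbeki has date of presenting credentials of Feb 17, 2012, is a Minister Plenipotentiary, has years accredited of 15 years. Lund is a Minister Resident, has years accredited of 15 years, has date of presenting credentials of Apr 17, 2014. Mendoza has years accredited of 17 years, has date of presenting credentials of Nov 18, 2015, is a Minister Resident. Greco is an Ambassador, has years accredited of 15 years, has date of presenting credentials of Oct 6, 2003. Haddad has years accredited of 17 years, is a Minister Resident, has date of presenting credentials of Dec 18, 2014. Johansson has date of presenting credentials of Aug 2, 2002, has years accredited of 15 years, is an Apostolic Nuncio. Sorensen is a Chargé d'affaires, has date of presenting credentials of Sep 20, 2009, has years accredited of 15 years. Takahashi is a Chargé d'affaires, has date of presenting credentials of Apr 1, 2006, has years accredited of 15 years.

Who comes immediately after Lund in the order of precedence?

By years accredited (higher first): Haddad, Mendoza and Varga (each 17 years); then Johansson, Greco, Mbeki, Lund, Takahashi and Sorensen (each 15 years).
Haddad, Mendoza and Varga are each Minister Resident, so the next rule applies.
Among Haddad, Mendoza and Varga, by date of presenting credentials (earlier first): Haddad (Dec 18, 2014) before Mendoza (Nov 18, 2015) before Varga (Jul 26, 2018).
Among Johansson, Greco, Mbeki, Lund, Takahashi and Sorensen, by class of mission: Johansson (Apostolic Nuncio) before Greco (Ambassador) before Mbeki (Minister Plenipotentiary) before Lund (Minister Resident) before Takahashi and Sorensen (Chargé d'affaires).
Among Takahashi and Sorensen, by date of presenting credentials (earlier first): Takahashi (Apr 1, 2006) before Sorensen (Sep 20, 2009).
Order: Haddad, Mendoza, Varga, Johansson, Greco, Mbeki, Lund, Takahashi, Sorensen.

Takahashi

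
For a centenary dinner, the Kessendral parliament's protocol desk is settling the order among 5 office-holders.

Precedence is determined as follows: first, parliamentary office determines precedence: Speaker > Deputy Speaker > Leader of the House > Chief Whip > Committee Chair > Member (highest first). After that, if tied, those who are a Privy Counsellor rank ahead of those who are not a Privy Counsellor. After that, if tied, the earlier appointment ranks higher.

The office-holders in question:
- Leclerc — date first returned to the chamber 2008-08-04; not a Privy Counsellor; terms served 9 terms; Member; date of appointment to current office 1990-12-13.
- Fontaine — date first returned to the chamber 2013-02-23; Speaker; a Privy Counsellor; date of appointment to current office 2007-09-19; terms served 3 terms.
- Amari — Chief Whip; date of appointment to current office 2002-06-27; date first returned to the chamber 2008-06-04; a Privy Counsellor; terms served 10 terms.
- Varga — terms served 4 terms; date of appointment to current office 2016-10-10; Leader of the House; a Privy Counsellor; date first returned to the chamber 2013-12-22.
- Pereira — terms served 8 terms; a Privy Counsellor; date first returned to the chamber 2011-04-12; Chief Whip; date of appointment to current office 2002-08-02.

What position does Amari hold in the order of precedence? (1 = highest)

3

By parliamentary office: Fontaine (Speaker); then Varga (Leader of the House); then Amari and Pereira (Chief Whip); then Leclerc (Member).
Amari and Pereira are each a Privy Counsellor, so the next rule applies.
Among Amari and Pereira, by date of appointment to current office (earlier first): Amari (2002-06-27) before Pereira (2002-08-02).
Order: Fontaine, Varga, Amari, Pereira, Leclerc. So position 3.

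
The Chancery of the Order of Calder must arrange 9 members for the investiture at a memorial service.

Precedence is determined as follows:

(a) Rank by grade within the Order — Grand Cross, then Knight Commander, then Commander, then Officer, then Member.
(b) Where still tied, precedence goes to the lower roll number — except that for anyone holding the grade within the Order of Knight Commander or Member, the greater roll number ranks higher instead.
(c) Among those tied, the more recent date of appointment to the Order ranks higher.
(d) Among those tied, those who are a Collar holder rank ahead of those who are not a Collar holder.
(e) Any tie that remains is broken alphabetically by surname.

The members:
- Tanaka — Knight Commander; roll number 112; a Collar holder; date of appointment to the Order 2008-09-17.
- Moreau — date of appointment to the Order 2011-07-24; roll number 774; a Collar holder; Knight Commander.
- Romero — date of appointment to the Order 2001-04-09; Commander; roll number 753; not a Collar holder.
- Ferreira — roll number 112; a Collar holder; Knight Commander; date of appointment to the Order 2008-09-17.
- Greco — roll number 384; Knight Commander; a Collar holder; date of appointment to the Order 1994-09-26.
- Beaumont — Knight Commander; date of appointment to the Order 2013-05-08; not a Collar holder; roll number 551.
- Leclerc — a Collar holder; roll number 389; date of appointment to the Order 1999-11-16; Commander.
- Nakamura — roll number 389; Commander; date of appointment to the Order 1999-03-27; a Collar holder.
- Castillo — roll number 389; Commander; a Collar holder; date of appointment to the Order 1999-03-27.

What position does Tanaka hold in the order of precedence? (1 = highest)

By grade within the Order: Moreau, Beaumont, Greco, Ferreira and Tanaka (Knight Commander); then Leclerc, Castillo, Nakamura and Romero (Commander).
Among Moreau, Beaumont, Greco, Ferreira and Tanaka, by roll number (higher first) (reversed rule for this group): Moreau (774) before Beaumont (551) before Greco (384) before Ferreira and Tanaka (112).
Ferreira and Tanaka both have date of appointment to the Order 2008-09-17, so the next rule applies.
Ferreira and Tanaka are each a Collar holder, so the next rule applies.
Among Ferreira and Tanaka, alphabetically by surname: Ferreira before Tanaka.
Among Leclerc, Castillo, Nakamura and Romero, by roll number (lower first): Leclerc, Castillo and Nakamura (389) before Romero (753).
Among Leclerc, Castillo and Nakamura, by date of appointment to the Order (later first): Leclerc (1999-11-16) before Castillo and Nakamura (1999-03-27).
Castillo and Nakamura are each a Collar holder, so the next rule applies.
Among Castillo and Nakamura, alphabetically by surname: Castillo before Nakamura.
Order: Moreau, Beaumont, Greco, Ferreira, Tanaka, Leclerc, Castillo, Nakamura, Romero. So position 5.

5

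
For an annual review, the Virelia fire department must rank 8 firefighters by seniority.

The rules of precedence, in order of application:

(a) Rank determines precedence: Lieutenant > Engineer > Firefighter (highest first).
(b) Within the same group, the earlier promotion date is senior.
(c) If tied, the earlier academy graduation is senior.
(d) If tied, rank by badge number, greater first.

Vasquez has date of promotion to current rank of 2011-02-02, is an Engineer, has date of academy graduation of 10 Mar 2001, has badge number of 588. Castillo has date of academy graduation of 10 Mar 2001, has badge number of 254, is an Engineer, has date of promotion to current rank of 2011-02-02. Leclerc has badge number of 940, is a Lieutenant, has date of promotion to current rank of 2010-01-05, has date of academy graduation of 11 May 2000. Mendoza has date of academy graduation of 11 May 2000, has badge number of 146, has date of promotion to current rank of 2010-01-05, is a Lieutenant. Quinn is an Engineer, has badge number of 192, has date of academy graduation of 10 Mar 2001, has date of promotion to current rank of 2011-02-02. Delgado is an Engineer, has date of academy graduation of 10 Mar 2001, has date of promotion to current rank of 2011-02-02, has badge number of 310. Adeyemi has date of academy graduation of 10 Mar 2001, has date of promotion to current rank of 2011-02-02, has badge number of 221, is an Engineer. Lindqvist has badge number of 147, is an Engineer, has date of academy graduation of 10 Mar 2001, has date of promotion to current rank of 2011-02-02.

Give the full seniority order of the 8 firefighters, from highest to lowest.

Leclerc, Mendoza, Vasquez, Delgado, Castillo, Adeyemi, Quinn, Lindqvist

By rank: Leclerc and Mendoza (Lieutenant); then Vasquez, Delgado, Castillo, Adeyemi, Quinn and Lindqvist (Engineer).
Leclerc and Mendoza both have date of promotion to current rank 2010-01-05, so the next rule applies.
Leclerc and Mendoza both have date of academy graduation 11 May 2000, so the next rule applies.
Among Leclerc and Mendoza, by badge number (higher first): Leclerc (940) before Mendoza (146).
Vasquez, Delgado, Castillo, Adeyemi, Quinn and Lindqvist all have date of promotion to current rank 2011-02-02, so the next rule applies.
Vasquez, Delgado, Castillo, Adeyemi, Quinn and Lindqvist all have date of academy graduation 10 Mar 2001, so the next rule applies.
Among Vasquez, Delgado, Castillo, Adeyemi, Quinn and Lindqvist, by badge number (higher first): Vasquez (588) before Delgado (310) before Castillo (254) before Adeyemi (221) before Quinn (192) before Lindqvist (147).
Full order: Leclerc, Mendoza, Vasquez, Delgado, Castillo, Adeyemi, Quinn, Lindqvist.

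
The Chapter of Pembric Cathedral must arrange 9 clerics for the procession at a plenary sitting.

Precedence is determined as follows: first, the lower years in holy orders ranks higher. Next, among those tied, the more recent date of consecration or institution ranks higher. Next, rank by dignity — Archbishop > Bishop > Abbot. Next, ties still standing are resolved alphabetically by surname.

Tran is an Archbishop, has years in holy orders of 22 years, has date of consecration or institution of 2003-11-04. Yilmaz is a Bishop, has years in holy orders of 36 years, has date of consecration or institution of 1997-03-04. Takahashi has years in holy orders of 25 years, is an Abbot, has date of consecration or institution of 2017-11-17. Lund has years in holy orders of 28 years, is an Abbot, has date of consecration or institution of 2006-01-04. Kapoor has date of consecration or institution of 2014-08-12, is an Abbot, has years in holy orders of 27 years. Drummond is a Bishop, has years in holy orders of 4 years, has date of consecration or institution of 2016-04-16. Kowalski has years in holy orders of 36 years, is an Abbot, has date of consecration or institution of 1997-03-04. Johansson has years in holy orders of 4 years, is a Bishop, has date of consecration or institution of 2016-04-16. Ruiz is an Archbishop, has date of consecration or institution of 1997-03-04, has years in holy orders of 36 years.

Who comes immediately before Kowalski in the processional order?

By years in holy orders (lower first): Drummond and Johansson (both 4 years); then Tran (22 years); then Takahashi (25 years); then Kapoor (27 years); then Lund (28 years); then Ruiz, Yilmaz and Kowalski (each 36 years).
Drummond and Johansson both have date of consecration or institution 2016-04-16, so the next rule applies.
Drummond and Johansson are each Bishop, so the next rule applies.
Among Drummond and Johansson, alphabetically by surname: Drummond before Johansson.
Ruiz, Yilmaz and Kowalski all have date of consecration or institution 1997-03-04, so the next rule applies.
Among Ruiz, Yilmaz and Kowalski, by dignity: Ruiz (Archbishop) before Yilmaz (Bishop) before Kowalski (Abbot).
Order: Drummond, Johansson, Tran, Takahashi, Kapoor, Lund, Ruiz, Yilmaz, Kowalski.

Yilmaz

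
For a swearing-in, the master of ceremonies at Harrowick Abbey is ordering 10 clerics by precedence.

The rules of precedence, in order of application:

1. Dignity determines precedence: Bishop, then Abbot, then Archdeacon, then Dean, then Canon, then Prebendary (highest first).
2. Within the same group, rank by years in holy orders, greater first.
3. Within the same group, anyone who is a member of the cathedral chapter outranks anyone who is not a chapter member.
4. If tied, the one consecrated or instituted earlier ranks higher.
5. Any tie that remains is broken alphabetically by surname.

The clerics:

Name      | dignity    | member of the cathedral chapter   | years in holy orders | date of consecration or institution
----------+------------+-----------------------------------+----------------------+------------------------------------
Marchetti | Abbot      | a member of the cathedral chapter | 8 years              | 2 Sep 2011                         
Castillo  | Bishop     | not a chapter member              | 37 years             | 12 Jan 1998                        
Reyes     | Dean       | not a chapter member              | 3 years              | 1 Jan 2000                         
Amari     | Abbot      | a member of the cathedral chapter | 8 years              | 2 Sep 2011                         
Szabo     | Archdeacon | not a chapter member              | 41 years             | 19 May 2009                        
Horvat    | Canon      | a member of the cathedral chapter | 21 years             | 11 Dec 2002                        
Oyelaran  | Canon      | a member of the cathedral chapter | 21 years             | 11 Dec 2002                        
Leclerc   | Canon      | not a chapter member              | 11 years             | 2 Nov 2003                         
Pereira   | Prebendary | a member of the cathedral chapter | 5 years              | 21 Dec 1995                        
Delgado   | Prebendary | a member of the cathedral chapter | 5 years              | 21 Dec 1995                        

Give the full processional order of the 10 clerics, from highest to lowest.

Castillo, Amari, Marchetti, Szabo, Reyes, Horvat, Oyelaran, Leclerc, Delgado, Pereira

By dignity: Castillo (Bishop); then Amari and Marchetti (Abbot); then Szabo (Archdeacon); then Reyes (Dean); then Horvat, Oyelaran and Leclerc (Canon); then Delgado and Pereira (Prebendary).
Amari and Marchetti both have years in holy orders 8 years, so the next rule applies.
Amari and Marchetti are each a member of the cathedral chapter, so the next rule applies.
Amari and Marchetti both have date of consecration or institution 2 Sep 2011, so the next rule applies.
Among Amari and Marchetti, alphabetically by surname: Amari before Marchetti.
Among Horvat, Oyelaran and Leclerc, by years in holy orders (higher first): Horvat and Oyelaran (21 years) before Leclerc (11 years).
Horvat and Oyelaran are each a member of the cathedral chapter, so the next rule applies.
Horvat and Oyelaran both have date of consecration or institution 11 Dec 2002, so the next rule applies.
Among Horvat and Oyelaran, alphabetically by surname: Horvat before Oyelaran.
Delgado and Pereira both have years in holy orders 5 years, so the next rule applies.
Delgado and Pereira are each a member of the cathedral chapter, so the next rule applies.
Delgado and Pereira both have date of consecration or institution 21 Dec 1995, so the next rule applies.
Among Delgado and Pereira, alphabetically by surname: Delgado before Pereira.
Full order: Castillo, Amari, Marchetti, Szabo, Reyes, Horvat, Oyelaran, Leclerc, Delgado, Pereira.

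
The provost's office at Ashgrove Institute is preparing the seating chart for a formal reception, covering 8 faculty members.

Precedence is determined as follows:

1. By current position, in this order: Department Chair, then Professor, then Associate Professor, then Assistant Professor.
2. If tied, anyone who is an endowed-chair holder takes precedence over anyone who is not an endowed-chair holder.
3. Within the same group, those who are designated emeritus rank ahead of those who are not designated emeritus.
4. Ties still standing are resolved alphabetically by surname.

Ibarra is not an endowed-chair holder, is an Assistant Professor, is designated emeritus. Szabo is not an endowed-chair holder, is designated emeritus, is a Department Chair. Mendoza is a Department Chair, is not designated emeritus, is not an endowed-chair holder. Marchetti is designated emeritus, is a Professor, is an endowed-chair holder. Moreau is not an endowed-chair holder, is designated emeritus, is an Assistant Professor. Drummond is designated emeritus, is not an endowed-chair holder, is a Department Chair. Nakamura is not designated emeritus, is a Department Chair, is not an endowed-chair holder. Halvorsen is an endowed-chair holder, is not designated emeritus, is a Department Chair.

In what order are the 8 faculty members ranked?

By current position: Halvorsen, Drummond, Szabo, Mendoza and Nakamura (Department Chair); then Marchetti (Professor); then Ibarra and Moreau (Assistant Professor).
Among Halvorsen, Drummond, Szabo, Mendoza and Nakamura, an endowed-chair holder before not an endowed-chair holder: Halvorsen (an endowed-chair holder) before Drummond, Szabo, Mendoza and Nakamura (not an endowed-chair holder).
Among Drummond, Szabo, Mendoza and Nakamura, designated emeritus before not designated emeritus: Drummond and Szabo (designated emeritus) before Mendoza and Nakamura (not designated emeritus).
Among Drummond and Szabo, alphabetically by surname: Drummond before Szabo.
Among Mendoza and Nakamura, alphabetically by surname: Mendoza before Nakamura.
Ibarra and Moreau are each not an endowed-chair holder, so the next rule applies.
Ibarra and Moreau are each designated emeritus, so the next rule applies.
Among Ibarra and Moreau, alphabetically by surname: Ibarra before Moreau.
Full order: Halvorsen, Drummond, Szabo, Mendoza, Nakamura, Marchetti, Ibarra, Moreau.

Halvorsen, Drummond, Szabo, Mendoza, Nakamura, Marchetti, Ibarra, Moreau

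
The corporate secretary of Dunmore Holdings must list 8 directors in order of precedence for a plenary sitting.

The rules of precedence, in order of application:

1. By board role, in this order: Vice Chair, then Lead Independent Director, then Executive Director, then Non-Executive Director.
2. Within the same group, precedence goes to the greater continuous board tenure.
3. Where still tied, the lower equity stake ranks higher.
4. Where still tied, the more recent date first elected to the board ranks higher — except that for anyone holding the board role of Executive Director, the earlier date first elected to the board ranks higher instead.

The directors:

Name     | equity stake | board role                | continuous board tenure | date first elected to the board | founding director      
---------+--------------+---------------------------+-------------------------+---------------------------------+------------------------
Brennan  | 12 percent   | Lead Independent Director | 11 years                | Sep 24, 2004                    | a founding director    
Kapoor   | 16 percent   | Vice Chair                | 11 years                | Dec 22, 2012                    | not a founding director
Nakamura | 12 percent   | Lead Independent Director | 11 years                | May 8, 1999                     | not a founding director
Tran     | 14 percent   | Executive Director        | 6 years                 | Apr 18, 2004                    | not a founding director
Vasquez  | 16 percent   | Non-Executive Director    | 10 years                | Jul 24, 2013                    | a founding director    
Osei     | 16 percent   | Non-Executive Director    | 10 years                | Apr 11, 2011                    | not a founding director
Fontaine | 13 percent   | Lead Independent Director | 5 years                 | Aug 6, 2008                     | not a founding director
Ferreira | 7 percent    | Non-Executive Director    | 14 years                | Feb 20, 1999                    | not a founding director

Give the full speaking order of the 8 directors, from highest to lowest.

Kapoor, Brennan, Nakamura, Fontaine, Tran, Ferreira, Vasquez, Osei

By board role: Kapoor (Vice Chair); then Brennan, Nakamura and Fontaine (Lead Independent Director); then Tran (Executive Director); then Ferreira, Vasquez and Osei (Non-Executive Director).
Among Brennan, Nakamura and Fontaine, by continuous board tenure (higher first): Brennan and Nakamura (11 years) before Fontaine (5 years).
Brennan and Nakamura both have equity stake 12 percent, so the next rule applies.
Among Brennan and Nakamura, by date first elected to the board (later first): Brennan (Sep 24, 2004) before Nakamura (May 8, 1999).
Among Ferreira, Vasquez and Osei, by continuous board tenure (higher first): Ferreira (14 years) before Vasquez and Osei (10 years).
Vasquez and Osei both have equity stake 16 percent, so the next rule applies.
Among Vasquez and Osei, by date first elected to the board (later first): Vasquez (Jul 24, 2013) before Osei (Apr 11, 2011).
Full order: Kapoor, Brennan, Nakamura, Fontaine, Tran, Ferreira, Vasquez, Osei.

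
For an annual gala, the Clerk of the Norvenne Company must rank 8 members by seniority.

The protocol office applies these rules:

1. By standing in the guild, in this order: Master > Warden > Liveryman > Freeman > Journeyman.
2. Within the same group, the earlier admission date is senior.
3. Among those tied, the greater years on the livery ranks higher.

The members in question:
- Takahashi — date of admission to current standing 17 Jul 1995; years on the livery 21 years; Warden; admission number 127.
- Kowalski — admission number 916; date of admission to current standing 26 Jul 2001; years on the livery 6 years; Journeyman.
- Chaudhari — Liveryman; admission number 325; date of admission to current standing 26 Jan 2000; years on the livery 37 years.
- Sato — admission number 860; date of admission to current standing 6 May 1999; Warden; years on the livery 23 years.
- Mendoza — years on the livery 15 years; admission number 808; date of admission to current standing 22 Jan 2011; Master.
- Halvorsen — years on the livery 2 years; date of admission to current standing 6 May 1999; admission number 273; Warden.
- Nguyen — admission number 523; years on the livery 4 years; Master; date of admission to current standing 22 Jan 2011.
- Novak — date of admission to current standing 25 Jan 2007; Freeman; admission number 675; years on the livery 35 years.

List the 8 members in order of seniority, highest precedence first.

Mendoza, Nguyen, Takahashi, Sato, Halvorsen, Chaudhari, Novak, Kowalski

By standing in the guild: Mendoza and Nguyen (Master); then Takahashi, Sato and Halvorsen (Warden); then Chaudhari (Liveryman); then Novak (Freeman); then Kowalski (Journeyman).
Mendoza and Nguyen both have date of admission to current standing 22 Jan 2011, so the next rule applies.
Among Mendoza and Nguyen, by years on the livery (higher first): Mendoza (15 years) before Nguyen (4 years).
Among Takahashi, Sato and Halvorsen, by date of admission to current standing (earlier first): Takahashi (17 Jul 1995) before Sato and Halvorsen (6 May 1999).
Among Sato and Halvorsen, by years on the livery (higher first): Sato (23 years) before Halvorsen (2 years).
Full order: Mendoza, Nguyen, Takahashi, Sato, Halvorsen, Chaudhari, Novak, Kowalski.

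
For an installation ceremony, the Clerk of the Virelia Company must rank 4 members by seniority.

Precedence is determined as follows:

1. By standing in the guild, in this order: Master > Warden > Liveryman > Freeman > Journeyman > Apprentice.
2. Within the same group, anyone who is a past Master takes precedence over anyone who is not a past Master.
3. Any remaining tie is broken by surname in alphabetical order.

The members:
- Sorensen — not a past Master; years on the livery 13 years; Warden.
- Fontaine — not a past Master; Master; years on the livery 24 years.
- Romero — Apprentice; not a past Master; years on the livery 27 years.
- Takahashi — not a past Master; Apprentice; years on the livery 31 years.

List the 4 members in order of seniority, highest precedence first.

Fontaine, Sorensen, Romero, Takahashi

By standing in the guild: Fontaine (Master); then Sorensen (Warden); then Romero and Takahashi (Apprentice).
Romero and Takahashi are each not a past Master, so the next rule applies.
Among Romero and Takahashi, alphabetically by surname: Romero before Takahashi.
Full order: Fontaine, Sorensen, Romero, Takahashi.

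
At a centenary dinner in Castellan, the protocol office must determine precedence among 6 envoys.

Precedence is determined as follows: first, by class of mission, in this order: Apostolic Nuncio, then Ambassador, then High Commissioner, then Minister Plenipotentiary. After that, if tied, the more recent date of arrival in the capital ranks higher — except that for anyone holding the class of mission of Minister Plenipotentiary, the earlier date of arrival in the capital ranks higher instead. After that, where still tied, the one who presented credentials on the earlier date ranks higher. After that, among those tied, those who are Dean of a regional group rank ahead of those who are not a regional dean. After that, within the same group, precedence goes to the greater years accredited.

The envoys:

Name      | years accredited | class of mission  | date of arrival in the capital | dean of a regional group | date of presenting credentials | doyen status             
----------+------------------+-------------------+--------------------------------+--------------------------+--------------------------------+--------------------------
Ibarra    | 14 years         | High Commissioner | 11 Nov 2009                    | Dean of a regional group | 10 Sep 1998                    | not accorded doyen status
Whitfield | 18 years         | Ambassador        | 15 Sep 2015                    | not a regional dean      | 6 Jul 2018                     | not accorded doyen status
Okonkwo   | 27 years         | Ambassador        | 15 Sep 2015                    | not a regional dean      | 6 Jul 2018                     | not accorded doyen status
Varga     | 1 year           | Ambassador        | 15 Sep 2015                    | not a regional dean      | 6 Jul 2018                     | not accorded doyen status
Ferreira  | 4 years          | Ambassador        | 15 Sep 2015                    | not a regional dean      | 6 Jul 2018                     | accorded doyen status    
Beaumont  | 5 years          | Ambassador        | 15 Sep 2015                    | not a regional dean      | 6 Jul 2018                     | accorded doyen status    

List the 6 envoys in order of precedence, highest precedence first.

Okonkwo, Whitfield, Beaumont, Ferreira, Varga, Ibarra

By class of mission: Okonkwo, Whitfield, Beaumont, Ferreira and Varga (Ambassador); then Ibarra (High Commissioner).
Okonkwo, Whitfield, Beaumont, Ferreira and Varga all have date of arrival in the capital 15 Sep 2015, so the next rule applies.
Okonkwo, Whitfield, Beaumont, Ferreira and Varga all have date of presenting credentials 6 Jul 2018, so the next rule applies.
Okonkwo, Whitfield, Beaumont, Ferreira and Varga are each not a regional dean, so the next rule applies.
Among Okonkwo, Whitfield, Beaumont, Ferreira and Varga, by years accredited (higher first): Okonkwo (27 years) before Whitfield (18 years) before Beaumont (5 years) before Ferreira (4 years) before Varga (1 year).
Full order: Okonkwo, Whitfield, Beaumont, Ferreira, Varga, Ibarra.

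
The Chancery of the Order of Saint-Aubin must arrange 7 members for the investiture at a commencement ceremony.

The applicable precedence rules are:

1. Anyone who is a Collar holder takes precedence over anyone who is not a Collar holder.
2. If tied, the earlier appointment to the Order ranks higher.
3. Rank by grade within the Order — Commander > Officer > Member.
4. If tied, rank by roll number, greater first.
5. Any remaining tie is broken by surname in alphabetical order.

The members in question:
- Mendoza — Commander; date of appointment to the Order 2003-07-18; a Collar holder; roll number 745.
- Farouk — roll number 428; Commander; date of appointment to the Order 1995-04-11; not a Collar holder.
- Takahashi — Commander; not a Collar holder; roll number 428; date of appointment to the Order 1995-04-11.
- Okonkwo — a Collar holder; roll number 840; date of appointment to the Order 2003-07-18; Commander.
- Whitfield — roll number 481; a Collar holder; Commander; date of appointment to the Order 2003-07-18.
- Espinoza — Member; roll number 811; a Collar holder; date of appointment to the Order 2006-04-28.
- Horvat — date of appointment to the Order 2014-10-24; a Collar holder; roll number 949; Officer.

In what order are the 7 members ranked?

Okonkwo, Mendoza, Whitfield, Espinoza, Horvat, Farouk, Takahashi

By the first rule: Okonkwo, Mendoza, Whitfield, Espinoza and Horvat (each a Collar holder); then Farouk and Takahashi (both not a Collar holder).
Among Okonkwo, Mendoza, Whitfield, Espinoza and Horvat, by date of appointment to the Order (earlier first): Okonkwo, Mendoza and Whitfield (2003-07-18) before Espinoza (2006-04-28) before Horvat (2014-10-24).
Okonkwo, Mendoza and Whitfield are each Commander, so the next rule applies.
Among Okonkwo, Mendoza and Whitfield, by roll number (higher first): Okonkwo (840) before Mendoza (745) before Whitfield (481).
Farouk and Takahashi both have date of appointment to the Order 1995-04-11, so the next rule applies.
Farouk and Takahashi are each Commander, so the next rule applies.
Farouk and Takahashi both have roll number 428, so the next rule applies.
Among Farouk and Takahashi, alphabetically by surname: Farouk before Takahashi.
Full order: Okonkwo, Mendoza, Whitfield, Espinoza, Horvat, Farouk, Takahashi.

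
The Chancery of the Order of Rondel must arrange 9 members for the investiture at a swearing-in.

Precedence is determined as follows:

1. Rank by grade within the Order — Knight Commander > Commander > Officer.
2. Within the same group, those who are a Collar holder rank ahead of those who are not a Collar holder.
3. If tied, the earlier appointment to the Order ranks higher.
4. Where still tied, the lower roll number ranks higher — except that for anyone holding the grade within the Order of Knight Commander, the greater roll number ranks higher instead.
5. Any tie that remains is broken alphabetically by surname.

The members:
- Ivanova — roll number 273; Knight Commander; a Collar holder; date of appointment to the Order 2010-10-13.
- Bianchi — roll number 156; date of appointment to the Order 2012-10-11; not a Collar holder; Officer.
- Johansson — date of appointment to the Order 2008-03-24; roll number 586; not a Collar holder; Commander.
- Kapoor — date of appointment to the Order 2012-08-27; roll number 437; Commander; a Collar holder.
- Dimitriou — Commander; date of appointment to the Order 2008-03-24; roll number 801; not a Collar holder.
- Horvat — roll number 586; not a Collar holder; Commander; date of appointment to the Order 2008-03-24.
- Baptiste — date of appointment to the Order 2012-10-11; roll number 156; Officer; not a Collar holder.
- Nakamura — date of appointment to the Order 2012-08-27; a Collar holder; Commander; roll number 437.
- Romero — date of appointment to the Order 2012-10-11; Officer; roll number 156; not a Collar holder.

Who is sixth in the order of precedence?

Dimitriou

By grade within the Order: Ivanova (Knight Commander); then Kapoor, Nakamura, Horvat, Johansson and Dimitriou (Commander); then Baptiste, Bianchi and Romero (Officer).
Among Kapoor, Nakamura, Horvat, Johansson and Dimitriou, a Collar holder before not a Collar holder: Kapoor and Nakamura (a Collar holder) before Horvat, Johansson and Dimitriou (not a Collar holder).
Kapoor and Nakamura both have date of appointment to the Order 2012-08-27, so the next rule applies.
Kapoor and Nakamura both have roll number 437, so the next rule applies.
Among Kapoor and Nakamura, alphabetically by surname: Kapoor before Nakamura.
Horvat, Johansson and Dimitriou all have date of appointment to the Order 2008-03-24, so the next rule applies.
Among Horvat, Johansson and Dimitriou, by roll number (lower first): Horvat and Johansson (586) before Dimitriou (801).
Among Horvat and Johansson, alphabetically by surname: Horvat before Johansson.
Baptiste, Bianchi and Romero are each not a Collar holder, so the next rule applies.
Baptiste, Bianchi and Romero all have date of appointment to the Order 2012-10-11, so the next rule applies.
Baptiste, Bianchi and Romero all have roll number 156, so the next rule applies.
Among Baptiste, Bianchi and Romero, alphabetically by surname: Baptiste before Bianchi before Romero.
Order: Ivanova, Kapoor, Nakamura, Horvat, Johansson, Dimitriou, Baptiste, Bianchi, Romero.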